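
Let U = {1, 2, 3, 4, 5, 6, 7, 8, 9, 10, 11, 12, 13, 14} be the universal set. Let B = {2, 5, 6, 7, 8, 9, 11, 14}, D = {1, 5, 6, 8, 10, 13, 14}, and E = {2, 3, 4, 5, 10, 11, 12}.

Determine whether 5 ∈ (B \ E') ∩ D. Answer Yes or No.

5 ∈ E, so 5 ∉ E'
5 ∈ B and 5 ∉ E', so 5 ∈ B \ E'
5 ∈ (B \ E') and 5 ∈ D, so 5 ∈ (B \ E') ∩ D

Yes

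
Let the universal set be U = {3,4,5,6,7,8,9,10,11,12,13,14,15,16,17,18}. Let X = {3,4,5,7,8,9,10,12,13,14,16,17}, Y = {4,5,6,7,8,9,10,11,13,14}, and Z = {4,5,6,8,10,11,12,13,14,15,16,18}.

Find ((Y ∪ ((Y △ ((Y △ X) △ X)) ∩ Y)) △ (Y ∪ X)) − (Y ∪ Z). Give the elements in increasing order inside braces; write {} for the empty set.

{3,17}

Y △ X = {3,6,11,12,16,17}
(Y △ X) △ X = {4,5,6,7,8,9,10,11,13,14}
Y △ ((Y △ X) △ X) = {}
(Y △ ((Y △ X) △ X)) ∩ Y = {}
Y ∪ ((Y △ ((Y △ X) △ X)) ∩ Y) = {4,5,6,7,8,9,10,11,13,14}
Y ∪ X = {3,4,5,6,7,8,9,10,11,12,13,14,16,17}
(Y ∪ ((Y △ ((Y △ X) △ X)) ∩ Y)) △ (Y ∪ X) = {3,12,16,17}
Y ∪ Z = {4,5,6,7,8,9,10,11,12,13,14,15,16,18}
((Y ∪ ((Y △ ((Y △ X) △ X)) ∩ Y)) △ (Y ∪ X)) − (Y ∪ Z) = {3,17}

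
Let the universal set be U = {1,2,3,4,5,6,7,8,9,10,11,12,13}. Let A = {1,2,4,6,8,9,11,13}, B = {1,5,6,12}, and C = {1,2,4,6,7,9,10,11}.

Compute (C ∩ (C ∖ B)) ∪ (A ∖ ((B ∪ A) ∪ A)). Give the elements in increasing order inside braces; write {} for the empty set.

C ∖ B = {2,4,7,9,10,11}
C ∩ (C ∖ B) = {2,4,7,9,10,11}
B ∪ A = {1,2,4,5,6,8,9,11,12,13}
(B ∪ A) ∪ A = {1,2,4,5,6,8,9,11,12,13}
A ∖ ((B ∪ A) ∪ A) = {}
(C ∩ (C ∖ B)) ∪ (A ∖ ((B ∪ A) ∪ A)) = {2,4,7,9,10,11}

{2,4,7,9,10,11}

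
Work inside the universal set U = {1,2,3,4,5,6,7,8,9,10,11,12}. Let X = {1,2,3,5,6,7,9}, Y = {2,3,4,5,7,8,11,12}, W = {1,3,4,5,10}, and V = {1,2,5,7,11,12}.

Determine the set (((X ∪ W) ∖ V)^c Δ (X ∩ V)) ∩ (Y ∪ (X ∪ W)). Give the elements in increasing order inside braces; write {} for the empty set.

X ∪ W = {1,2,3,4,5,6,7,9,10}
(X ∪ W) ∖ V = {3,4,6,9,10}
((X ∪ W) ∖ V)^c = {1,2,5,7,8,11,12}
X ∩ V = {1,2,5,7}
((X ∪ W) ∖ V)^c Δ (X ∩ V) = {8,11,12}
Y ∪ (X ∪ W) = {1,2,3,4,5,6,7,8,9,10,11,12}
(((X ∪ W) ∖ V)^c Δ (X ∩ V)) ∩ (Y ∪ (X ∪ W)) = {8,11,12}

{8,11,12}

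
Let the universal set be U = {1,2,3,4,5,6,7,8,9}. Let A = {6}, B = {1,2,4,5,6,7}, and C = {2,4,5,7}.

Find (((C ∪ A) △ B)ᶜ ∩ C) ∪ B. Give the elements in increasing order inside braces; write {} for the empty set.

C ∪ A = {2,4,5,6,7}
(C ∪ A) △ B = {1}
((C ∪ A) △ B)ᶜ = {2,3,4,5,6,7,8,9}
((C ∪ A) △ B)ᶜ ∩ C = {2,4,5,7}
(((C ∪ A) △ B)ᶜ ∩ C) ∪ B = {1,2,4,5,6,7}

{1,2,4,5,6,7}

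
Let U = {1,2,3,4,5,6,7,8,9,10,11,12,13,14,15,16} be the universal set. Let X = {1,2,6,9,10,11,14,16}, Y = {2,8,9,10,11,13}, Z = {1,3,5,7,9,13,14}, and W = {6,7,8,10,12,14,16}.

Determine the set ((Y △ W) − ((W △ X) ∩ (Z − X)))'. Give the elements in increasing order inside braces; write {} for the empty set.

Y △ W = {2,6,7,9,11,12,13,14,16}
W △ X = {1,2,7,8,9,11,12}
Z − X = {3,5,7,13}
(W △ X) ∩ (Z − X) = {7}
(Y △ W) − ((W △ X) ∩ (Z − X)) = {2,6,9,11,12,13,14,16}
((Y △ W) − ((W △ X) ∩ (Z − X)))' = {1,3,4,5,7,8,10,15}

{1,3,4,5,7,8,10,15}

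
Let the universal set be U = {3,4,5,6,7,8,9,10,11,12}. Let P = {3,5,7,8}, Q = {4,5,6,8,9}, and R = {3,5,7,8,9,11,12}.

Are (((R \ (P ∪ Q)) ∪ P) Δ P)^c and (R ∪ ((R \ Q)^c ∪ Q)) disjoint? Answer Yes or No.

P ∪ Q = {3,4,5,6,7,8,9}
R \ (P ∪ Q) = {11,12}
(R \ (P ∪ Q)) ∪ P = {3,5,7,8,11,12}
((R \ (P ∪ Q)) ∪ P) Δ P = {11,12}
(((R \ (P ∪ Q)) ∪ P) Δ P)^c = {3,4,5,6,7,8,9,10}
R \ Q = {3,7,11,12}
(R \ Q)^c = {4,5,6,8,9,10}
(R \ Q)^c ∪ Q = {4,5,6,8,9,10}
R ∪ ((R \ Q)^c ∪ Q) = {3,4,5,6,7,8,9,10,11,12}
3 lies in both, so they are not disjoint.

No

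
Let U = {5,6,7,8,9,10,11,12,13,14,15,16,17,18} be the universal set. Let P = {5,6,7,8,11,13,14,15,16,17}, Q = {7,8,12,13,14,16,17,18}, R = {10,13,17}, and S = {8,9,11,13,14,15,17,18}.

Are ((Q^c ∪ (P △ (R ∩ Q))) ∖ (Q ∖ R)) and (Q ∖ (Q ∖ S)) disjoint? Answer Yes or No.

Yes

Q^c = {5,6,9,10,11,15}
R ∩ Q = {13,17}
P △ (R ∩ Q) = {5,6,7,8,11,14,15,16}
Q^c ∪ (P △ (R ∩ Q)) = {5,6,7,8,9,10,11,14,15,16}
Q ∖ R = {7,8,12,14,16,18}
(Q^c ∪ (P △ (R ∩ Q))) ∖ (Q ∖ R) = {5,6,9,10,11,15}
Q ∖ S = {7,12,16}
Q ∖ (Q ∖ S) = {8,13,14,17,18}
{5,6,9,10,11,15} and {8,13,14,17,18} share no elements.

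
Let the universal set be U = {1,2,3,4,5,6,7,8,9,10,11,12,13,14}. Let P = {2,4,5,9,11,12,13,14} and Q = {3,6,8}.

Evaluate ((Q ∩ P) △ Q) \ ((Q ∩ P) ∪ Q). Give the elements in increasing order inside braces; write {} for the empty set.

Q ∩ P = {}
(Q ∩ P) △ Q = {3,6,8}
(Q ∩ P) ∪ Q = {3,6,8}
((Q ∩ P) △ Q) \ ((Q ∩ P) ∪ Q) = {}

{}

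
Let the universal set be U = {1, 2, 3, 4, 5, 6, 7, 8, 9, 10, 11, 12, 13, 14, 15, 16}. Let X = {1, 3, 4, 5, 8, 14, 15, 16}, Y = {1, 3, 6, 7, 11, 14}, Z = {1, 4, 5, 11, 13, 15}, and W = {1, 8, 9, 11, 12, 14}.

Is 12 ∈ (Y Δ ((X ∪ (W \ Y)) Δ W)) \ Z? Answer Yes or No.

12 ∈ W and 12 ∉ Y, so 12 ∈ W \ Y
12 ∉ X and 12 ∈ (W \ Y), so 12 ∈ X ∪ (W \ Y)
12 ∈ (X ∪ (W \ Y)) and 12 ∈ W, so 12 ∉ (X ∪ (W \ Y)) Δ W
12 ∉ Y and 12 ∉ ((X ∪ (W \ Y)) Δ W), so 12 ∉ Y Δ ((X ∪ (W \ Y)) Δ W)
12 ∉ (Y Δ ((X ∪ (W \ Y)) Δ W)) and 12 ∉ Z, so 12 ∉ (Y Δ ((X ∪ (W \ Y)) Δ W)) \ Z

No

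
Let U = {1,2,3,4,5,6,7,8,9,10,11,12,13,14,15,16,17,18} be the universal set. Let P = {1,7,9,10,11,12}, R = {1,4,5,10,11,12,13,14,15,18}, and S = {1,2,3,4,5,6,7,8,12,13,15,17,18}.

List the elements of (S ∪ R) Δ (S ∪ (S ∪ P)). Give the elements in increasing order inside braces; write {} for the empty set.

{9,14}

S ∪ R = {1,2,3,4,5,6,7,8,10,11,12,13,14,15,17,18}
S ∪ P = {1,2,3,4,5,6,7,8,9,10,11,12,13,15,17,18}
S ∪ (S ∪ P) = {1,2,3,4,5,6,7,8,9,10,11,12,13,15,17,18}
(S ∪ R) Δ (S ∪ (S ∪ P)) = {9,14}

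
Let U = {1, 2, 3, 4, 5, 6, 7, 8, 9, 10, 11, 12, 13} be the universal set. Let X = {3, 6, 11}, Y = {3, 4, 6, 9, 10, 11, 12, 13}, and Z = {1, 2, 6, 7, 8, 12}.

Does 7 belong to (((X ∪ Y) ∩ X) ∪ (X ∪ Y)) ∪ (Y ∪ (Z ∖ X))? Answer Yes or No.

7 ∉ X and 7 ∉ Y, so 7 ∉ X ∪ Y
7 ∉ (X ∪ Y) and 7 ∉ X, so 7 ∉ (X ∪ Y) ∩ X
7 ∉ X and 7 ∉ Y, so 7 ∉ X ∪ Y
7 ∉ ((X ∪ Y) ∩ X) and 7 ∉ (X ∪ Y), so 7 ∉ ((X ∪ Y) ∩ X) ∪ (X ∪ Y)
7 ∈ Z and 7 ∉ X, so 7 ∈ Z ∖ X
7 ∉ Y and 7 ∈ (Z ∖ X), so 7 ∈ Y ∪ (Z ∖ X)
7 ∉ (((X ∪ Y) ∩ X) ∪ (X ∪ Y)) and 7 ∈ (Y ∪ (Z ∖ X)), so 7 ∈ (((X ∪ Y) ∩ X) ∪ (X ∪ Y)) ∪ (Y ∪ (Z ∖ X))

Yes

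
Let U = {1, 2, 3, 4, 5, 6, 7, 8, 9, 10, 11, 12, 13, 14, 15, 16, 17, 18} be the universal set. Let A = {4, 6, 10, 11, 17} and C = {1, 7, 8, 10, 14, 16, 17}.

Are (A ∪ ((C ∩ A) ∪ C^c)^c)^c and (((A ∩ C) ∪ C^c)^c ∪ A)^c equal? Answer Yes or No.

Yes

C ∩ A = {10, 17}
C^c = {2, 3, 4, 5, 6, 9, 11, 12, 13, 15, 18}
(C ∩ A) ∪ C^c = {2, 3, 4, 5, 6, 9, 10, 11, 12, 13, 15, 17, 18}
((C ∩ A) ∪ C^c)^c = {1, 7, 8, 14, 16}
A ∪ ((C ∩ A) ∪ C^c)^c = {1, 4, 6, 7, 8, 10, 11, 14, 16, 17}
(A ∪ ((C ∩ A) ∪ C^c)^c)^c = {2, 3, 5, 9, 12, 13, 15, 18}
A ∩ C = {10, 17}
(A ∩ C) ∪ C^c = {2, 3, 4, 5, 6, 9, 10, 11, 12, 13, 15, 17, 18}
((A ∩ C) ∪ C^c)^c = {1, 7, 8, 14, 16}
((A ∩ C) ∪ C^c)^c ∪ A = {1, 4, 6, 7, 8, 10, 11, 14, 16, 17}
(((A ∩ C) ∪ C^c)^c ∪ A)^c = {2, 3, 5, 9, 12, 13, 15, 18}
Both equal {2, 3, 5, 9, 12, 13, 15, 18}, so (A ∪ ((C ∩ A) ∪ C^c)^c)^c = (((A ∩ C) ∪ C^c)^c ∪ A)^c.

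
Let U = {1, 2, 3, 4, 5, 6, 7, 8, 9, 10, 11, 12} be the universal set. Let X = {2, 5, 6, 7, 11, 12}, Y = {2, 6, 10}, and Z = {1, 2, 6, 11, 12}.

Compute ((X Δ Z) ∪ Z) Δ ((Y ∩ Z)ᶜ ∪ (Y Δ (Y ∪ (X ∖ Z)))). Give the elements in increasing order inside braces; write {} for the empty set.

X Δ Z = {1, 5, 7}
(X Δ Z) ∪ Z = {1, 2, 5, 6, 7, 11, 12}
Y ∩ Z = {2, 6}
(Y ∩ Z)ᶜ = {1, 3, 4, 5, 7, 8, 9, 10, 11, 12}
X ∖ Z = {5, 7}
Y ∪ (X ∖ Z) = {2, 5, 6, 7, 10}
Y Δ (Y ∪ (X ∖ Z)) = {5, 7}
(Y ∩ Z)ᶜ ∪ (Y Δ (Y ∪ (X ∖ Z))) = {1, 3, 4, 5, 7, 8, 9, 10, 11, 12}
((X Δ Z) ∪ Z) Δ ((Y ∩ Z)ᶜ ∪ (Y Δ (Y ∪ (X ∖ Z)))) = {2, 3, 4, 6, 8, 9, 10}

{2, 3, 4, 6, 8, 9, 10}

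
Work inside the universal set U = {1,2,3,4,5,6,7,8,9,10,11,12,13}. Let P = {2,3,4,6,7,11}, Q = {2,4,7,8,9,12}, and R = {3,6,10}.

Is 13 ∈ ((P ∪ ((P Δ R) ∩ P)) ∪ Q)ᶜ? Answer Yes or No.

13 ∉ P and 13 ∉ R, so 13 ∉ P Δ R
13 ∉ (P Δ R) and 13 ∉ P, so 13 ∉ (P Δ R) ∩ P
13 ∉ P and 13 ∉ ((P Δ R) ∩ P), so 13 ∉ P ∪ ((P Δ R) ∩ P)
13 ∉ (P ∪ ((P Δ R) ∩ P)) and 13 ∉ Q, so 13 ∉ (P ∪ ((P Δ R) ∩ P)) ∪ Q
13 ∈ ((P ∪ ((P Δ R) ∩ P)) ∪ Q)ᶜ since 13 ∉ ((P ∪ ((P Δ R) ∩ P)) ∪ Q)

Yes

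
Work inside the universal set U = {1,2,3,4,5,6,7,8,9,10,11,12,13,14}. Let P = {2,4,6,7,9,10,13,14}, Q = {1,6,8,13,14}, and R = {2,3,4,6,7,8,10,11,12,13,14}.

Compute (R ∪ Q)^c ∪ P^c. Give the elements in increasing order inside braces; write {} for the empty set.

R ∪ Q = {1,2,3,4,6,7,8,10,11,12,13,14}
(R ∪ Q)^c = {5,9}
P^c = {1,3,5,8,11,12}
(R ∪ Q)^c ∪ P^c = {1,3,5,8,9,11,12}

{1,3,5,8,9,11,12}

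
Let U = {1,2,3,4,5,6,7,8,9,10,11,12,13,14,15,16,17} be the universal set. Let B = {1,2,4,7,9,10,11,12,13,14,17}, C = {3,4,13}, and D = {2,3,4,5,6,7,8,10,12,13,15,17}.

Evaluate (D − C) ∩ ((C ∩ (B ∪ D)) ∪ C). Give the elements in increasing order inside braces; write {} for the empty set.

D − C = {2,5,6,7,8,10,12,15,17}
B ∪ D = {1,2,3,4,5,6,7,8,9,10,11,12,13,14,15,17}
C ∩ (B ∪ D) = {3,4,13}
(C ∩ (B ∪ D)) ∪ C = {3,4,13}
(D − C) ∩ ((C ∩ (B ∪ D)) ∪ C) = {}

{}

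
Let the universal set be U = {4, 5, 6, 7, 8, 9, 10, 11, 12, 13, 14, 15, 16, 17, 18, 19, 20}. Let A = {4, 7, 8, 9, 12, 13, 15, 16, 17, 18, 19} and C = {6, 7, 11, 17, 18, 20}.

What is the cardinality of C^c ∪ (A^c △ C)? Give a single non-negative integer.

14

C^c = {4, 5, 8, 9, 10, 12, 13, 14, 15, 16, 19}
A^c = {5, 6, 10, 11, 14, 20}
A^c △ C = {5, 7, 10, 14, 17, 18}
C^c ∪ (A^c △ C) = {4, 5, 7, 8, 9, 10, 12, 13, 14, 15, 16, 17, 18, 19}
|C^c ∪ (A^c △ C)| = 14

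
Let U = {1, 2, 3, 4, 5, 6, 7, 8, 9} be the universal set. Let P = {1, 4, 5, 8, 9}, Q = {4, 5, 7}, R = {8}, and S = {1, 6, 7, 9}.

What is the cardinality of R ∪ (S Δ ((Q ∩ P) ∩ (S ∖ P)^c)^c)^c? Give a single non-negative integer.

7

Q ∩ P = {4, 5}
S ∖ P = {6, 7}
(S ∖ P)^c = {1, 2, 3, 4, 5, 8, 9}
(Q ∩ P) ∩ (S ∖ P)^c = {4, 5}
((Q ∩ P) ∩ (S ∖ P)^c)^c = {1, 2, 3, 6, 7, 8, 9}
S Δ ((Q ∩ P) ∩ (S ∖ P)^c)^c = {2, 3, 8}
(S Δ ((Q ∩ P) ∩ (S ∖ P)^c)^c)^c = {1, 4, 5, 6, 7, 9}
R ∪ (S Δ ((Q ∩ P) ∩ (S ∖ P)^c)^c)^c = {1, 4, 5, 6, 7, 8, 9}
|R ∪ (S Δ ((Q ∩ P) ∩ (S ∖ P)^c)^c)^c| = 7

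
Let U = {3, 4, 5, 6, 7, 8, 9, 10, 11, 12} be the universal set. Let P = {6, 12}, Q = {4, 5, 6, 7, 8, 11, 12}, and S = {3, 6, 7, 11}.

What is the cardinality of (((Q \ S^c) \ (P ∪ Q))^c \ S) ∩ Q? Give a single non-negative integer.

S^c = {4, 5, 8, 9, 10, 12}
Q \ S^c = {6, 7, 11}
P ∪ Q = {4, 5, 6, 7, 8, 11, 12}
(Q \ S^c) \ (P ∪ Q) = {}
((Q \ S^c) \ (P ∪ Q))^c = {3, 4, 5, 6, 7, 8, 9, 10, 11, 12}
((Q \ S^c) \ (P ∪ Q))^c \ S = {4, 5, 8, 9, 10, 12}
(((Q \ S^c) \ (P ∪ Q))^c \ S) ∩ Q = {4, 5, 8, 12}
|(((Q \ S^c) \ (P ∪ Q))^c \ S) ∩ Q| = 4

4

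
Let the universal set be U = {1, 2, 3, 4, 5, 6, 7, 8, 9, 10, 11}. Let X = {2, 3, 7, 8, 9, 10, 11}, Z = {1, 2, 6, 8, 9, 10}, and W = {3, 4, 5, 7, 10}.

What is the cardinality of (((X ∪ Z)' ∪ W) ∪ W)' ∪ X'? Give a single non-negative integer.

8

X ∪ Z = {1, 2, 3, 6, 7, 8, 9, 10, 11}
(X ∪ Z)' = {4, 5}
(X ∪ Z)' ∪ W = {3, 4, 5, 7, 10}
((X ∪ Z)' ∪ W) ∪ W = {3, 4, 5, 7, 10}
(((X ∪ Z)' ∪ W) ∪ W)' = {1, 2, 6, 8, 9, 11}
X' = {1, 4, 5, 6}
(((X ∪ Z)' ∪ W) ∪ W)' ∪ X' = {1, 2, 4, 5, 6, 8, 9, 11}
|(((X ∪ Z)' ∪ W) ∪ W)' ∪ X'| = 8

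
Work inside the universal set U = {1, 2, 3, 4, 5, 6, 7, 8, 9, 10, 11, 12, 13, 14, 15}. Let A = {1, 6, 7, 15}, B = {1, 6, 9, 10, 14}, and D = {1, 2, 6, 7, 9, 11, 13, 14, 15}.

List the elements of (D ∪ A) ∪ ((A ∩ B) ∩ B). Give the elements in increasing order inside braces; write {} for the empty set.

D ∪ A = {1, 2, 6, 7, 9, 11, 13, 14, 15}
A ∩ B = {1, 6}
(A ∩ B) ∩ B = {1, 6}
(D ∪ A) ∪ ((A ∩ B) ∩ B) = {1, 2, 6, 7, 9, 11, 13, 14, 15}

{1, 2, 6, 7, 9, 11, 13, 14, 15}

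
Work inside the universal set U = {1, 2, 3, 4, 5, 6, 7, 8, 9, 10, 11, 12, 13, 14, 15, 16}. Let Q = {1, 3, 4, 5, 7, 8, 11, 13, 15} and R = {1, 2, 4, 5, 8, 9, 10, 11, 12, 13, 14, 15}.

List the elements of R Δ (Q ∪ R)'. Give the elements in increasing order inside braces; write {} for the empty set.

{1, 2, 4, 5, 6, 8, 9, 10, 11, 12, 13, 14, 15, 16}

Q ∪ R = {1, 2, 3, 4, 5, 7, 8, 9, 10, 11, 12, 13, 14, 15}
(Q ∪ R)' = {6, 16}
R Δ (Q ∪ R)' = {1, 2, 4, 5, 6, 8, 9, 10, 11, 12, 13, 14, 15, 16}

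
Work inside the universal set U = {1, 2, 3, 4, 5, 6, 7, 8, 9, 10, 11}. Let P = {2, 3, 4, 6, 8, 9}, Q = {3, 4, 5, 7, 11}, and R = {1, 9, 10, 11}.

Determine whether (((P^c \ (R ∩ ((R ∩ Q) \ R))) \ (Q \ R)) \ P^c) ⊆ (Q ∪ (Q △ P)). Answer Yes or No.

P^c = {1, 5, 7, 10, 11}
R ∩ Q = {11}
(R ∩ Q) \ R = {}
R ∩ ((R ∩ Q) \ R) = {}
P^c \ (R ∩ ((R ∩ Q) \ R)) = {1, 5, 7, 10, 11}
Q \ R = {3, 4, 5, 7}
(P^c \ (R ∩ ((R ∩ Q) \ R))) \ (Q \ R) = {1, 10, 11}
((P^c \ (R ∩ ((R ∩ Q) \ R))) \ (Q \ R)) \ P^c = {}
Q △ P = {2, 5, 6, 7, 8, 9, 11}
Q ∪ (Q △ P) = {2, 3, 4, 5, 6, 7, 8, 9, 11}
Every element of {} is in {2, 3, 4, 5, 6, 7, 8, 9, 11}, so ((P^c \ (R ∩ ((R ∩ Q) \ R))) \ (Q \ R)) \ P^c ⊆ Q ∪ (Q △ P).

Yes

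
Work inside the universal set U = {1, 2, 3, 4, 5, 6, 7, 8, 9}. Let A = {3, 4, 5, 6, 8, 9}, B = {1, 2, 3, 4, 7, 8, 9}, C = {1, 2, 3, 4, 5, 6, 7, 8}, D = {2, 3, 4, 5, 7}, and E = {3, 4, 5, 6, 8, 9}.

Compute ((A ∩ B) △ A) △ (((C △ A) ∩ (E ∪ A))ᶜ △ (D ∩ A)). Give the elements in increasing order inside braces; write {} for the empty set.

A ∩ B = {3, 4, 8, 9}
(A ∩ B) △ A = {5, 6}
C △ A = {1, 2, 7, 9}
E ∪ A = {3, 4, 5, 6, 8, 9}
(C △ A) ∩ (E ∪ A) = {9}
((C △ A) ∩ (E ∪ A))ᶜ = {1, 2, 3, 4, 5, 6, 7, 8}
D ∩ A = {3, 4, 5}
((C △ A) ∩ (E ∪ A))ᶜ △ (D ∩ A) = {1, 2, 6, 7, 8}
((A ∩ B) △ A) △ (((C △ A) ∩ (E ∪ A))ᶜ △ (D ∩ A)) = {1, 2, 5, 7, 8}

{1, 2, 5, 7, 8}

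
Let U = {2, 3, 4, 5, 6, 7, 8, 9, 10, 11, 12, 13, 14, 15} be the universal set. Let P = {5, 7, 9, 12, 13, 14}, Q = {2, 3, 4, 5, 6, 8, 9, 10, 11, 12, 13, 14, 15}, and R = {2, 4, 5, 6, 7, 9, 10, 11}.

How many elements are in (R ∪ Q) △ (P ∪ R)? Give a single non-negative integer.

3

R ∪ Q = {2, 3, 4, 5, 6, 7, 8, 9, 10, 11, 12, 13, 14, 15}
P ∪ R = {2, 4, 5, 6, 7, 9, 10, 11, 12, 13, 14}
(R ∪ Q) △ (P ∪ R) = {3, 8, 15}
|(R ∪ Q) △ (P ∪ R)| = 3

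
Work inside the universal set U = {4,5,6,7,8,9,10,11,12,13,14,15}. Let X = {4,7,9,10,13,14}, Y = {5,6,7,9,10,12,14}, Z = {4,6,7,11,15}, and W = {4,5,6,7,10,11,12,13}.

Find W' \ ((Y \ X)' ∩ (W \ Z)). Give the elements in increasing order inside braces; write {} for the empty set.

W' = {8,9,14,15}
Y \ X = {5,6,12}
(Y \ X)' = {4,7,8,9,10,11,13,14,15}
W \ Z = {5,10,12,13}
(Y \ X)' ∩ (W \ Z) = {10,13}
W' \ ((Y \ X)' ∩ (W \ Z)) = {8,9,14,15}

{8,9,14,15}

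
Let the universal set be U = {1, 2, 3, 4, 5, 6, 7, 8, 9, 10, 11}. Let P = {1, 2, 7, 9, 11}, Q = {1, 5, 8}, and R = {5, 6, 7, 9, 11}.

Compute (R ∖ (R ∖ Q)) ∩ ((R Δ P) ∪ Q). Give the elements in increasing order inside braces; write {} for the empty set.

{5}

R ∖ Q = {6, 7, 9, 11}
R ∖ (R ∖ Q) = {5}
R Δ P = {1, 2, 5, 6}
(R Δ P) ∪ Q = {1, 2, 5, 6, 8}
(R ∖ (R ∖ Q)) ∩ ((R Δ P) ∪ Q) = {5}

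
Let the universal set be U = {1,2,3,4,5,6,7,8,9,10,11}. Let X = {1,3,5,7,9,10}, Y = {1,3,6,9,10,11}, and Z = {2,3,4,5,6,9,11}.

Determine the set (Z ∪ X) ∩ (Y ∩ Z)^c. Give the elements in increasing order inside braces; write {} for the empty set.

Z ∪ X = {1,2,3,4,5,6,7,9,10,11}
Y ∩ Z = {3,6,9,11}
(Y ∩ Z)^c = {1,2,4,5,7,8,10}
(Z ∪ X) ∩ (Y ∩ Z)^c = {1,2,4,5,7,10}

{1,2,4,5,7,10}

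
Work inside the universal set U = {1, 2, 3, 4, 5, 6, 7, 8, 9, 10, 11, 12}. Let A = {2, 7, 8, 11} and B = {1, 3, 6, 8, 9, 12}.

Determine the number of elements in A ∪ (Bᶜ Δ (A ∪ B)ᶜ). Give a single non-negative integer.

Bᶜ = {2, 4, 5, 7, 10, 11}
A ∪ B = {1, 2, 3, 6, 7, 8, 9, 11, 12}
(A ∪ B)ᶜ = {4, 5, 10}
Bᶜ Δ (A ∪ B)ᶜ = {2, 7, 11}
A ∪ (Bᶜ Δ (A ∪ B)ᶜ) = {2, 7, 8, 11}
|A ∪ (Bᶜ Δ (A ∪ B)ᶜ)| = 4

4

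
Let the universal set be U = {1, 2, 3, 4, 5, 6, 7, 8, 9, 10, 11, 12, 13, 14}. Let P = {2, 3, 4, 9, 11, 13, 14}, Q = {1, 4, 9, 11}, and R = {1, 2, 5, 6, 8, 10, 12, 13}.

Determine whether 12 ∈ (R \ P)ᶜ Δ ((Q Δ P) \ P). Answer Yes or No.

No

12 ∈ R and 12 ∉ P, so 12 ∈ R \ P
12 ∉ (R \ P)ᶜ since 12 ∈ (R \ P)
12 ∉ Q and 12 ∉ P, so 12 ∉ Q Δ P
12 ∉ (Q Δ P) and 12 ∉ P, so 12 ∉ (Q Δ P) \ P
12 ∉ (R \ P)ᶜ and 12 ∉ ((Q Δ P) \ P), so 12 ∉ (R \ P)ᶜ Δ ((Q Δ P) \ P)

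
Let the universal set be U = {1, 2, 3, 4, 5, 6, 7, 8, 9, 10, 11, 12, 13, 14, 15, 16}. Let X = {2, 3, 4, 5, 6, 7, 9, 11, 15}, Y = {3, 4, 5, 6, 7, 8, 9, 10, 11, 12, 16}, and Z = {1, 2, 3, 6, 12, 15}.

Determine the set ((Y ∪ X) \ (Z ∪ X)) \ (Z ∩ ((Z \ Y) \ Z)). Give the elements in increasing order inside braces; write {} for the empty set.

Y ∪ X = {2, 3, 4, 5, 6, 7, 8, 9, 10, 11, 12, 15, 16}
Z ∪ X = {1, 2, 3, 4, 5, 6, 7, 9, 11, 12, 15}
(Y ∪ X) \ (Z ∪ X) = {8, 10, 16}
Z \ Y = {1, 2, 15}
(Z \ Y) \ Z = {}
Z ∩ ((Z \ Y) \ Z) = {}
((Y ∪ X) \ (Z ∪ X)) \ (Z ∩ ((Z \ Y) \ Z)) = {8, 10, 16}

{8, 10, 16}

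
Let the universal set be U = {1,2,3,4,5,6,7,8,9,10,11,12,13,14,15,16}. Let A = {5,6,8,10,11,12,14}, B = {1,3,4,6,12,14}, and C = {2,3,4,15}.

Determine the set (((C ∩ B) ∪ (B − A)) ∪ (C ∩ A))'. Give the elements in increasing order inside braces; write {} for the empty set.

{2,5,6,7,8,9,10,11,12,13,14,15,16}

C ∩ B = {3,4}
B − A = {1,3,4}
(C ∩ B) ∪ (B − A) = {1,3,4}
C ∩ A = {}
((C ∩ B) ∪ (B − A)) ∪ (C ∩ A) = {1,3,4}
(((C ∩ B) ∪ (B − A)) ∪ (C ∩ A))' = {2,5,6,7,8,9,10,11,12,13,14,15,16}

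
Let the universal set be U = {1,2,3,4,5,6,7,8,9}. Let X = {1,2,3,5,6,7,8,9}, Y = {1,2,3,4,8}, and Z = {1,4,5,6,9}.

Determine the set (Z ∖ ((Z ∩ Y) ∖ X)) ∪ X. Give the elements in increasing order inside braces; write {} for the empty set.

{1,2,3,5,6,7,8,9}

Z ∩ Y = {1,4}
(Z ∩ Y) ∖ X = {4}
Z ∖ ((Z ∩ Y) ∖ X) = {1,5,6,9}
(Z ∖ ((Z ∩ Y) ∖ X)) ∪ X = {1,2,3,5,6,7,8,9}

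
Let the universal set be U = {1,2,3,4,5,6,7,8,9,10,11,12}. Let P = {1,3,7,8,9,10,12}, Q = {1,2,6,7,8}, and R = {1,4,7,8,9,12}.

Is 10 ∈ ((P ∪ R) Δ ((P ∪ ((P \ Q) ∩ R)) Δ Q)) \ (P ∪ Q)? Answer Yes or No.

10 ∈ P and 10 ∉ R, so 10 ∈ P ∪ R
10 ∈ P and 10 ∉ Q, so 10 ∈ P \ Q
10 ∈ (P \ Q) and 10 ∉ R, so 10 ∉ (P \ Q) ∩ R
10 ∈ P and 10 ∉ ((P \ Q) ∩ R), so 10 ∈ P ∪ ((P \ Q) ∩ R)
10 ∈ (P ∪ ((P \ Q) ∩ R)) and 10 ∉ Q, so 10 ∈ (P ∪ ((P \ Q) ∩ R)) Δ Q
10 ∈ (P ∪ R) and 10 ∈ ((P ∪ ((P \ Q) ∩ R)) Δ Q), so 10 ∉ (P ∪ R) Δ ((P ∪ ((P \ Q) ∩ R)) Δ Q)
10 ∈ P and 10 ∉ Q, so 10 ∈ P ∪ Q
10 ∉ ((P ∪ R) Δ ((P ∪ ((P \ Q) ∩ R)) Δ Q)) and 10 ∈ (P ∪ Q), so 10 ∉ ((P ∪ R) Δ ((P ∪ ((P \ Q) ∩ R)) Δ Q)) \ (P ∪ Q)

No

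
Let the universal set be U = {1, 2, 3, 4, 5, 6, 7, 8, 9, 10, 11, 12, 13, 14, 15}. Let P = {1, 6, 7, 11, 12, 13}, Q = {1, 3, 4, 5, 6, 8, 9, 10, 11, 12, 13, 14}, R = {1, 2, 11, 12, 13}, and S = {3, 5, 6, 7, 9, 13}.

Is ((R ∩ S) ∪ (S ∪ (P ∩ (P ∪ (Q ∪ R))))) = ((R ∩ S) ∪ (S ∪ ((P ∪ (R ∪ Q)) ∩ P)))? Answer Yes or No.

Yes

R ∩ S = {13}
Q ∪ R = {1, 2, 3, 4, 5, 6, 8, 9, 10, 11, 12, 13, 14}
P ∪ (Q ∪ R) = {1, 2, 3, 4, 5, 6, 7, 8, 9, 10, 11, 12, 13, 14}
P ∩ (P ∪ (Q ∪ R)) = {1, 6, 7, 11, 12, 13}
S ∪ (P ∩ (P ∪ (Q ∪ R))) = {1, 3, 5, 6, 7, 9, 11, 12, 13}
(R ∩ S) ∪ (S ∪ (P ∩ (P ∪ (Q ∪ R)))) = {1, 3, 5, 6, 7, 9, 11, 12, 13}
R ∪ Q = {1, 2, 3, 4, 5, 6, 8, 9, 10, 11, 12, 13, 14}
P ∪ (R ∪ Q) = {1, 2, 3, 4, 5, 6, 7, 8, 9, 10, 11, 12, 13, 14}
(P ∪ (R ∪ Q)) ∩ P = {1, 6, 7, 11, 12, 13}
S ∪ ((P ∪ (R ∪ Q)) ∩ P) = {1, 3, 5, 6, 7, 9, 11, 12, 13}
(R ∩ S) ∪ (S ∪ ((P ∪ (R ∪ Q)) ∩ P)) = {1, 3, 5, 6, 7, 9, 11, 12, 13}
Both equal {1, 3, 5, 6, 7, 9, 11, 12, 13}, so (R ∩ S) ∪ (S ∪ (P ∩ (P ∪ (Q ∪ R)))) = (R ∩ S) ∪ (S ∪ ((P ∪ (R ∪ Q)) ∩ P)).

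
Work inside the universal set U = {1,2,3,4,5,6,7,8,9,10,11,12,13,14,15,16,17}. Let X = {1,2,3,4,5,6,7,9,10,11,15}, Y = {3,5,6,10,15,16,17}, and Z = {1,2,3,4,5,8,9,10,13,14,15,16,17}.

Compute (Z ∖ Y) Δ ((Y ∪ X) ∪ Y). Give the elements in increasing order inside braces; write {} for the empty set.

Z ∖ Y = {1,2,4,8,9,13,14}
Y ∪ X = {1,2,3,4,5,6,7,9,10,11,15,16,17}
(Y ∪ X) ∪ Y = {1,2,3,4,5,6,7,9,10,11,15,16,17}
(Z ∖ Y) Δ ((Y ∪ X) ∪ Y) = {3,5,6,7,8,10,11,13,14,15,16,17}

{3,5,6,7,8,10,11,13,14,15,16,17}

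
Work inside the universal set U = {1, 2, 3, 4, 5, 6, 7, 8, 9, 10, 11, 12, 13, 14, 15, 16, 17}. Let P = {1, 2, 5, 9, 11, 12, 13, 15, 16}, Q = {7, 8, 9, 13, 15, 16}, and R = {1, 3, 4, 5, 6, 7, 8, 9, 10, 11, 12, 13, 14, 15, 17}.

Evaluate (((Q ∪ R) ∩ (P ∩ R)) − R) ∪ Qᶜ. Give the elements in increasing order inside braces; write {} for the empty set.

Q ∪ R = {1, 3, 4, 5, 6, 7, 8, 9, 10, 11, 12, 13, 14, 15, 16, 17}
P ∩ R = {1, 5, 9, 11, 12, 13, 15}
(Q ∪ R) ∩ (P ∩ R) = {1, 5, 9, 11, 12, 13, 15}
((Q ∪ R) ∩ (P ∩ R)) − R = {}
Qᶜ = {1, 2, 3, 4, 5, 6, 10, 11, 12, 14, 17}
(((Q ∪ R) ∩ (P ∩ R)) − R) ∪ Qᶜ = {1, 2, 3, 4, 5, 6, 10, 11, 12, 14, 17}

{1, 2, 3, 4, 5, 6, 10, 11, 12, 14, 17}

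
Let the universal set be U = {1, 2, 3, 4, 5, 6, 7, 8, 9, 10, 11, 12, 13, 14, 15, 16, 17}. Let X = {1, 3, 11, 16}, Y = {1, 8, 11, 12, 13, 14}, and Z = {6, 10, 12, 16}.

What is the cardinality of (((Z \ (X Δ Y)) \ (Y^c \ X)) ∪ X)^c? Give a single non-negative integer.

X Δ Y = {3, 8, 12, 13, 14, 16}
Z \ (X Δ Y) = {6, 10}
Y^c = {2, 3, 4, 5, 6, 7, 9, 10, 15, 16, 17}
Y^c \ X = {2, 4, 5, 6, 7, 9, 10, 15, 17}
(Z \ (X Δ Y)) \ (Y^c \ X) = {}
((Z \ (X Δ Y)) \ (Y^c \ X)) ∪ X = {1, 3, 11, 16}
(((Z \ (X Δ Y)) \ (Y^c \ X)) ∪ X)^c = {2, 4, 5, 6, 7, 8, 9, 10, 12, 13, 14, 15, 17}
|(((Z \ (X Δ Y)) \ (Y^c \ X)) ∪ X)^c| = 13

13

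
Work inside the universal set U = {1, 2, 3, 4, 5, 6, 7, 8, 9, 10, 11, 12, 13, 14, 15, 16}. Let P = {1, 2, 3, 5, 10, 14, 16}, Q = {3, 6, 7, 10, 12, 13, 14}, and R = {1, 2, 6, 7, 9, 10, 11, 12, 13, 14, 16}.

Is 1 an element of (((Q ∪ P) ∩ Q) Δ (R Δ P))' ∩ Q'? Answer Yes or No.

Yes

1 ∉ Q and 1 ∈ P, so 1 ∈ Q ∪ P
1 ∈ (Q ∪ P) and 1 ∉ Q, so 1 ∉ (Q ∪ P) ∩ Q
1 ∈ R and 1 ∈ P, so 1 ∉ R Δ P
1 ∉ ((Q ∪ P) ∩ Q) and 1 ∉ (R Δ P), so 1 ∉ ((Q ∪ P) ∩ Q) Δ (R Δ P)
1 ∈ (((Q ∪ P) ∩ Q) Δ (R Δ P))' since 1 ∉ (((Q ∪ P) ∩ Q) Δ (R Δ P))
1 ∉ Q, so 1 ∈ Q'
1 ∈ (((Q ∪ P) ∩ Q) Δ (R Δ P))' and 1 ∈ Q', so 1 ∈ (((Q ∪ P) ∩ Q) Δ (R Δ P))' ∩ Q'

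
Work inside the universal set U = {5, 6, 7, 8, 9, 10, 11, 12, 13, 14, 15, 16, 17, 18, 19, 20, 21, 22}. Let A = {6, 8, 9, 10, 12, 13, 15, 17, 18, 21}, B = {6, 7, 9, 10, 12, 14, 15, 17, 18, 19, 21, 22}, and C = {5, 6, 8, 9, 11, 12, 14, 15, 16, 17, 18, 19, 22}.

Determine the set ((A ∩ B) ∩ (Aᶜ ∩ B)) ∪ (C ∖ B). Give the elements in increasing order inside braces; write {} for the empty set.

{5, 8, 11, 16}

A ∩ B = {6, 9, 10, 12, 15, 17, 18, 21}
Aᶜ = {5, 7, 11, 14, 16, 19, 20, 22}
Aᶜ ∩ B = {7, 14, 19, 22}
(A ∩ B) ∩ (Aᶜ ∩ B) = {}
C ∖ B = {5, 8, 11, 16}
((A ∩ B) ∩ (Aᶜ ∩ B)) ∪ (C ∖ B) = {5, 8, 11, 16}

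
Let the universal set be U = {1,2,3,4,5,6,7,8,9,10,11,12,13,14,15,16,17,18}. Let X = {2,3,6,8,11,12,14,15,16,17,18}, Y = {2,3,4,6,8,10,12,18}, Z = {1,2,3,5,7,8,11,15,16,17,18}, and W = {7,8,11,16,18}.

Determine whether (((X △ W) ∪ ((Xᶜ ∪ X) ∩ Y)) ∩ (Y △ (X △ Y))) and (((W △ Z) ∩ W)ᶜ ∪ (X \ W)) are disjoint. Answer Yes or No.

No

X △ W = {2,3,6,7,12,14,15,17}
Xᶜ = {1,4,5,7,9,10,13}
Xᶜ ∪ X = {1,2,3,4,5,6,7,8,9,10,11,12,13,14,15,16,17,18}
(Xᶜ ∪ X) ∩ Y = {2,3,4,6,8,10,12,18}
(X △ W) ∪ ((Xᶜ ∪ X) ∩ Y) = {2,3,4,6,7,8,10,12,14,15,17,18}
X △ Y = {4,10,11,14,15,16,17}
Y △ (X △ Y) = {2,3,6,8,11,12,14,15,16,17,18}
((X △ W) ∪ ((Xᶜ ∪ X) ∩ Y)) ∩ (Y △ (X △ Y)) = {2,3,6,8,12,14,15,17,18}
W △ Z = {1,2,3,5,15,17}
(W △ Z) ∩ W = {}
((W △ Z) ∩ W)ᶜ = {1,2,3,4,5,6,7,8,9,10,11,12,13,14,15,16,17,18}
X \ W = {2,3,6,12,14,15,17}
((W △ Z) ∩ W)ᶜ ∪ (X \ W) = {1,2,3,4,5,6,7,8,9,10,11,12,13,14,15,16,17,18}
2 lies in both, so they are not disjoint.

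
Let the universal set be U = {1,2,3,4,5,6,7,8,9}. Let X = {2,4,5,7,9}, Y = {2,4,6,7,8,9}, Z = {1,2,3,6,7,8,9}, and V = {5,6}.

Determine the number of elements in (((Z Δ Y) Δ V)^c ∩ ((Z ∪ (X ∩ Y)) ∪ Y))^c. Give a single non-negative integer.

Z Δ Y = {1,3,4}
(Z Δ Y) Δ V = {1,3,4,5,6}
((Z Δ Y) Δ V)^c = {2,7,8,9}
X ∩ Y = {2,4,7,9}
Z ∪ (X ∩ Y) = {1,2,3,4,6,7,8,9}
(Z ∪ (X ∩ Y)) ∪ Y = {1,2,3,4,6,7,8,9}
((Z Δ Y) Δ V)^c ∩ ((Z ∪ (X ∩ Y)) ∪ Y) = {2,7,8,9}
(((Z Δ Y) Δ V)^c ∩ ((Z ∪ (X ∩ Y)) ∪ Y))^c = {1,3,4,5,6}
|(((Z Δ Y) Δ V)^c ∩ ((Z ∪ (X ∩ Y)) ∪ Y))^c| = 5

5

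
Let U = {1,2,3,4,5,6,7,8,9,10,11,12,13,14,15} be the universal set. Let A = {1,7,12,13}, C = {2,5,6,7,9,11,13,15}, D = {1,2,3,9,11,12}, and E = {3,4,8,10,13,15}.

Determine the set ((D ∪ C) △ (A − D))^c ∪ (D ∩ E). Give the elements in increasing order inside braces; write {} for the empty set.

D ∪ C = {1,2,3,5,6,7,9,11,12,13,15}
A − D = {7,13}
(D ∪ C) △ (A − D) = {1,2,3,5,6,9,11,12,15}
((D ∪ C) △ (A − D))^c = {4,7,8,10,13,14}
D ∩ E = {3}
((D ∪ C) △ (A − D))^c ∪ (D ∩ E) = {3,4,7,8,10,13,14}

{3,4,7,8,10,13,14}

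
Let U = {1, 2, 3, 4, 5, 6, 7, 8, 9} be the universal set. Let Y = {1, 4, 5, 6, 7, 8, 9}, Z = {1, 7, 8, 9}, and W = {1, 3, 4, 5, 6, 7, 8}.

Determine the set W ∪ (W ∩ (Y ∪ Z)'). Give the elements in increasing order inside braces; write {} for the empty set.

Y ∪ Z = {1, 4, 5, 6, 7, 8, 9}
(Y ∪ Z)' = {2, 3}
W ∩ (Y ∪ Z)' = {3}
W ∪ (W ∩ (Y ∪ Z)') = {1, 3, 4, 5, 6, 7, 8}

{1, 3, 4, 5, 6, 7, 8}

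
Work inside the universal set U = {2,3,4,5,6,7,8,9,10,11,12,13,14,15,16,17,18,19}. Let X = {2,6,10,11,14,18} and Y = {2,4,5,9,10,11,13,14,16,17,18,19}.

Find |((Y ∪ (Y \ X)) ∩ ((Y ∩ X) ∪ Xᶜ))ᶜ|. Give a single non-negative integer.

6

Y \ X = {4,5,9,13,16,17,19}
Y ∪ (Y \ X) = {2,4,5,9,10,11,13,14,16,17,18,19}
Y ∩ X = {2,10,11,14,18}
Xᶜ = {3,4,5,7,8,9,12,13,15,16,17,19}
(Y ∩ X) ∪ Xᶜ = {2,3,4,5,7,8,9,10,11,12,13,14,15,16,17,18,19}
(Y ∪ (Y \ X)) ∩ ((Y ∩ X) ∪ Xᶜ) = {2,4,5,9,10,11,13,14,16,17,18,19}
((Y ∪ (Y \ X)) ∩ ((Y ∩ X) ∪ Xᶜ))ᶜ = {3,6,7,8,12,15}
|((Y ∪ (Y \ X)) ∩ ((Y ∩ X) ∪ Xᶜ))ᶜ| = 6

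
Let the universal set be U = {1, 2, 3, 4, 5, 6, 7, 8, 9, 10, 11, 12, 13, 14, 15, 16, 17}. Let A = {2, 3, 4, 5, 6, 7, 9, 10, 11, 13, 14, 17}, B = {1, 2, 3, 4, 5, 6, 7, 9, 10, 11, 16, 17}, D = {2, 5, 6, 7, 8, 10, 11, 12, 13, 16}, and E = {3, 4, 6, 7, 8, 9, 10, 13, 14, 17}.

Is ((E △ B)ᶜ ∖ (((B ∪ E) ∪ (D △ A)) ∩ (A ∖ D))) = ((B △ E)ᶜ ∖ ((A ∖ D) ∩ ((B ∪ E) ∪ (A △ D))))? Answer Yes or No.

E △ B = {1, 2, 5, 8, 11, 13, 14, 16}
(E △ B)ᶜ = {3, 4, 6, 7, 9, 10, 12, 15, 17}
B ∪ E = {1, 2, 3, 4, 5, 6, 7, 8, 9, 10, 11, 13, 14, 16, 17}
D △ A = {3, 4, 8, 9, 12, 14, 16, 17}
(B ∪ E) ∪ (D △ A) = {1, 2, 3, 4, 5, 6, 7, 8, 9, 10, 11, 12, 13, 14, 16, 17}
A ∖ D = {3, 4, 9, 14, 17}
((B ∪ E) ∪ (D △ A)) ∩ (A ∖ D) = {3, 4, 9, 14, 17}
(E △ B)ᶜ ∖ (((B ∪ E) ∪ (D △ A)) ∩ (A ∖ D)) = {6, 7, 10, 12, 15}
B △ E = {1, 2, 5, 8, 11, 13, 14, 16}
(B △ E)ᶜ = {3, 4, 6, 7, 9, 10, 12, 15, 17}
A △ D = {3, 4, 8, 9, 12, 14, 16, 17}
(B ∪ E) ∪ (A △ D) = {1, 2, 3, 4, 5, 6, 7, 8, 9, 10, 11, 12, 13, 14, 16, 17}
(A ∖ D) ∩ ((B ∪ E) ∪ (A △ D)) = {3, 4, 9, 14, 17}
(B △ E)ᶜ ∖ ((A ∖ D) ∩ ((B ∪ E) ∪ (A △ D))) = {6, 7, 10, 12, 15}
Both equal {6, 7, 10, 12, 15}, so (E △ B)ᶜ ∖ (((B ∪ E) ∪ (D △ A)) ∩ (A ∖ D)) = (B △ E)ᶜ ∖ ((A ∖ D) ∩ ((B ∪ E) ∪ (A △ D))).

Yes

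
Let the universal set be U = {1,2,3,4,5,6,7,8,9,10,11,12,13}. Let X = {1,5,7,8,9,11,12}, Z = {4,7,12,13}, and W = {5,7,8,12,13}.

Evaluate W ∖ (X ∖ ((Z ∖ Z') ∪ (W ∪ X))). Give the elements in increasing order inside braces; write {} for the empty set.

Z' = {1,2,3,5,6,8,9,10,11}
Z ∖ Z' = {4,7,12,13}
W ∪ X = {1,5,7,8,9,11,12,13}
(Z ∖ Z') ∪ (W ∪ X) = {1,4,5,7,8,9,11,12,13}
X ∖ ((Z ∖ Z') ∪ (W ∪ X)) = {}
W ∖ (X ∖ ((Z ∖ Z') ∪ (W ∪ X))) = {5,7,8,12,13}

{5,7,8,12,13}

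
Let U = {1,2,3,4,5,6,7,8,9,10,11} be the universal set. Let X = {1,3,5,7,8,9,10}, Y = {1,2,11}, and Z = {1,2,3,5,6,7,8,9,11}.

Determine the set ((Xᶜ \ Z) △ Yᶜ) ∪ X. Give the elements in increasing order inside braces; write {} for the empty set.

{1,3,5,6,7,8,9,10}

Xᶜ = {2,4,6,11}
Xᶜ \ Z = {4}
Yᶜ = {3,4,5,6,7,8,9,10}
(Xᶜ \ Z) △ Yᶜ = {3,5,6,7,8,9,10}
((Xᶜ \ Z) △ Yᶜ) ∪ X = {1,3,5,6,7,8,9,10}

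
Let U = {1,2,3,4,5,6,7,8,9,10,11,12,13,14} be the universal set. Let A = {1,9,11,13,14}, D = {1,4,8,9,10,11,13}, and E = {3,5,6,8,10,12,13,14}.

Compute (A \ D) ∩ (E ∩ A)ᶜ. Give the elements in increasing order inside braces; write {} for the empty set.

A \ D = {14}
E ∩ A = {13,14}
(E ∩ A)ᶜ = {1,2,3,4,5,6,7,8,9,10,11,12}
(A \ D) ∩ (E ∩ A)ᶜ = {}

{}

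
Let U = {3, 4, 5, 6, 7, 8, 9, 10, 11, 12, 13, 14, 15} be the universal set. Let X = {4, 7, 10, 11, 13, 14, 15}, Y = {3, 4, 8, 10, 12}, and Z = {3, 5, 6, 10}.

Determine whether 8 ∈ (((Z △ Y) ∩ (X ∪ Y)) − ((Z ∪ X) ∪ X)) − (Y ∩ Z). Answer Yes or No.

8 ∉ Z and 8 ∈ Y, so 8 ∈ Z △ Y
8 ∉ X and 8 ∈ Y, so 8 ∈ X ∪ Y
8 ∈ (Z △ Y) and 8 ∈ (X ∪ Y), so 8 ∈ (Z △ Y) ∩ (X ∪ Y)
8 ∉ Z and 8 ∉ X, so 8 ∉ Z ∪ X
8 ∉ (Z ∪ X) and 8 ∉ X, so 8 ∉ (Z ∪ X) ∪ X
8 ∈ ((Z △ Y) ∩ (X ∪ Y)) and 8 ∉ ((Z ∪ X) ∪ X), so 8 ∈ ((Z △ Y) ∩ (X ∪ Y)) − ((Z ∪ X) ∪ X)
8 ∈ Y and 8 ∉ Z, so 8 ∉ Y ∩ Z
8 ∈ (((Z △ Y) ∩ (X ∪ Y)) − ((Z ∪ X) ∪ X)) and 8 ∉ (Y ∩ Z), so 8 ∈ (((Z △ Y) ∩ (X ∪ Y)) − ((Z ∪ X) ∪ X)) − (Y ∩ Z)

Yes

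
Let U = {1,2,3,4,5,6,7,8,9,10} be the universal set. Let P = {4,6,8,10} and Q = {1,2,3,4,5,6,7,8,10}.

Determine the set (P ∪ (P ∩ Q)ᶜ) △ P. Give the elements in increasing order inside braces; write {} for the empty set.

{1,2,3,5,7,9}

P ∩ Q = {4,6,8,10}
(P ∩ Q)ᶜ = {1,2,3,5,7,9}
P ∪ (P ∩ Q)ᶜ = {1,2,3,4,5,6,7,8,9,10}
(P ∪ (P ∩ Q)ᶜ) △ P = {1,2,3,5,7,9}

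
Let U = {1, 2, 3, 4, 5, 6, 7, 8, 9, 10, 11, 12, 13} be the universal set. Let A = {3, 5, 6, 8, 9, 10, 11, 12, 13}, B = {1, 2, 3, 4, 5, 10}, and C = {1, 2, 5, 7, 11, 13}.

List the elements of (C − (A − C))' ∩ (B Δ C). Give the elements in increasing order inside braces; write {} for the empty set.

A − C = {3, 6, 8, 9, 10, 12}
C − (A − C) = {1, 2, 5, 7, 11, 13}
(C − (A − C))' = {3, 4, 6, 8, 9, 10, 12}
B Δ C = {3, 4, 7, 10, 11, 13}
(C − (A − C))' ∩ (B Δ C) = {3, 4, 10}

{3, 4, 10}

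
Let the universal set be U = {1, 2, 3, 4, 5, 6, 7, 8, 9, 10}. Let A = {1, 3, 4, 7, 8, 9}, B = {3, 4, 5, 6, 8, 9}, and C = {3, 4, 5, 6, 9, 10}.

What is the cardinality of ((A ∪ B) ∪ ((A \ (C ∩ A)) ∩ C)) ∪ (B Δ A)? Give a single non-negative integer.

A ∪ B = {1, 3, 4, 5, 6, 7, 8, 9}
C ∩ A = {3, 4, 9}
A \ (C ∩ A) = {1, 7, 8}
(A \ (C ∩ A)) ∩ C = {}
(A ∪ B) ∪ ((A \ (C ∩ A)) ∩ C) = {1, 3, 4, 5, 6, 7, 8, 9}
B Δ A = {1, 5, 6, 7}
((A ∪ B) ∪ ((A \ (C ∩ A)) ∩ C)) ∪ (B Δ A) = {1, 3, 4, 5, 6, 7, 8, 9}
|((A ∪ B) ∪ ((A \ (C ∩ A)) ∩ C)) ∪ (B Δ A)| = 8

8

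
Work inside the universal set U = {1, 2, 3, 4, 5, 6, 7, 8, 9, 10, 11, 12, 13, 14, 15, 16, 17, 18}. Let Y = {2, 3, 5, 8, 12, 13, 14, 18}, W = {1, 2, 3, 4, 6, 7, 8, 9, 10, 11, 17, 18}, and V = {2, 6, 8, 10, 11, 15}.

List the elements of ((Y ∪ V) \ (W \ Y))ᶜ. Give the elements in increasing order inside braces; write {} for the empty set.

{1, 4, 6, 7, 9, 10, 11, 16, 17}

Y ∪ V = {2, 3, 5, 6, 8, 10, 11, 12, 13, 14, 15, 18}
W \ Y = {1, 4, 6, 7, 9, 10, 11, 17}
(Y ∪ V) \ (W \ Y) = {2, 3, 5, 8, 12, 13, 14, 15, 18}
((Y ∪ V) \ (W \ Y))ᶜ = {1, 4, 6, 7, 9, 10, 11, 16, 17}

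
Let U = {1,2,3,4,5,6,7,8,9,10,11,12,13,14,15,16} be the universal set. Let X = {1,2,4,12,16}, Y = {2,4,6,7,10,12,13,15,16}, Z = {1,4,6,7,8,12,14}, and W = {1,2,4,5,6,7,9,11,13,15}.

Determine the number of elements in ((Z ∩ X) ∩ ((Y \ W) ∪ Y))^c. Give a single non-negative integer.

Z ∩ X = {1,4,12}
Y \ W = {10,12,16}
(Y \ W) ∪ Y = {2,4,6,7,10,12,13,15,16}
(Z ∩ X) ∩ ((Y \ W) ∪ Y) = {4,12}
((Z ∩ X) ∩ ((Y \ W) ∪ Y))^c = {1,2,3,5,6,7,8,9,10,11,13,14,15,16}
|((Z ∩ X) ∩ ((Y \ W) ∪ Y))^c| = 14

14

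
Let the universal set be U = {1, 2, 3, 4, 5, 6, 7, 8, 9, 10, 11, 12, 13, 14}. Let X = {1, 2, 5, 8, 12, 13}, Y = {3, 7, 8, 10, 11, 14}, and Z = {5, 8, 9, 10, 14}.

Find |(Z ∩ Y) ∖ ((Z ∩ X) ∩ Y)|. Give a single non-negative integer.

Z ∩ Y = {8, 10, 14}
Z ∩ X = {5, 8}
(Z ∩ X) ∩ Y = {8}
(Z ∩ Y) ∖ ((Z ∩ X) ∩ Y) = {10, 14}
|(Z ∩ Y) ∖ ((Z ∩ X) ∩ Y)| = 2

2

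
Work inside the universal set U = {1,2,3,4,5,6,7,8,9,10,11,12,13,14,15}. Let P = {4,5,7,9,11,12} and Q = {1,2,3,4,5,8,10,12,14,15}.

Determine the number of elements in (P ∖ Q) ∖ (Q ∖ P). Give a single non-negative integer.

P ∖ Q = {7,9,11}
Q ∖ P = {1,2,3,8,10,14,15}
(P ∖ Q) ∖ (Q ∖ P) = {7,9,11}
|(P ∖ Q) ∖ (Q ∖ P)| = 3

3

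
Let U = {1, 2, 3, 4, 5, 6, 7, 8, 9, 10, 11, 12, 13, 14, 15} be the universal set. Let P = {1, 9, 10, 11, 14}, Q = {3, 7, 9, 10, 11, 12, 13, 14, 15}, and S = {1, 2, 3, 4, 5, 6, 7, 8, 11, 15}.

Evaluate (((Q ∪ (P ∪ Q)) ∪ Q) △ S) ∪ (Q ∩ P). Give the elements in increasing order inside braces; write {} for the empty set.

{2, 4, 5, 6, 8, 9, 10, 11, 12, 13, 14}

P ∪ Q = {1, 3, 7, 9, 10, 11, 12, 13, 14, 15}
Q ∪ (P ∪ Q) = {1, 3, 7, 9, 10, 11, 12, 13, 14, 15}
(Q ∪ (P ∪ Q)) ∪ Q = {1, 3, 7, 9, 10, 11, 12, 13, 14, 15}
((Q ∪ (P ∪ Q)) ∪ Q) △ S = {2, 4, 5, 6, 8, 9, 10, 12, 13, 14}
Q ∩ P = {9, 10, 11, 14}
(((Q ∪ (P ∪ Q)) ∪ Q) △ S) ∪ (Q ∩ P) = {2, 4, 5, 6, 8, 9, 10, 11, 12, 13, 14}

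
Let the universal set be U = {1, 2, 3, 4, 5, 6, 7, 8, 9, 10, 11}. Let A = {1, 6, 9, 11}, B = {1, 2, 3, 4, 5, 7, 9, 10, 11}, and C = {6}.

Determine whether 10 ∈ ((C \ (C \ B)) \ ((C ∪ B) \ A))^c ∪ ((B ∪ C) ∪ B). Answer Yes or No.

Yes

10 ∉ C and 10 ∈ B, so 10 ∉ C \ B
10 ∉ C and 10 ∉ (C \ B), so 10 ∉ C \ (C \ B)
10 ∉ C and 10 ∈ B, so 10 ∈ C ∪ B
10 ∈ (C ∪ B) and 10 ∉ A, so 10 ∈ (C ∪ B) \ A
10 ∉ (C \ (C \ B)) and 10 ∈ ((C ∪ B) \ A), so 10 ∉ (C \ (C \ B)) \ ((C ∪ B) \ A)
10 ∈ ((C \ (C \ B)) \ ((C ∪ B) \ A))^c since 10 ∉ ((C \ (C \ B)) \ ((C ∪ B) \ A))
10 ∈ B and 10 ∉ C, so 10 ∈ B ∪ C
10 ∈ (B ∪ C) and 10 ∈ B, so 10 ∈ (B ∪ C) ∪ B
10 ∈ ((C \ (C \ B)) \ ((C ∪ B) \ A))^c and 10 ∈ ((B ∪ C) ∪ B), so 10 ∈ ((C \ (C \ B)) \ ((C ∪ B) \ A))^c ∪ ((B ∪ C) ∪ B)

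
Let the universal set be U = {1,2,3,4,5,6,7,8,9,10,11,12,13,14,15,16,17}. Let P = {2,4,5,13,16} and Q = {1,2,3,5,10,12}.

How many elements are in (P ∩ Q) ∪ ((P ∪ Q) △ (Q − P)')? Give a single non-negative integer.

P ∩ Q = {2,5}
P ∪ Q = {1,2,3,4,5,10,12,13,16}
Q − P = {1,3,10,12}
(Q − P)' = {2,4,5,6,7,8,9,11,13,14,15,16,17}
(P ∪ Q) △ (Q − P)' = {1,3,6,7,8,9,10,11,12,14,15,17}
(P ∩ Q) ∪ ((P ∪ Q) △ (Q − P)') = {1,2,3,5,6,7,8,9,10,11,12,14,15,17}
|(P ∩ Q) ∪ ((P ∪ Q) △ (Q − P)')| = 14

14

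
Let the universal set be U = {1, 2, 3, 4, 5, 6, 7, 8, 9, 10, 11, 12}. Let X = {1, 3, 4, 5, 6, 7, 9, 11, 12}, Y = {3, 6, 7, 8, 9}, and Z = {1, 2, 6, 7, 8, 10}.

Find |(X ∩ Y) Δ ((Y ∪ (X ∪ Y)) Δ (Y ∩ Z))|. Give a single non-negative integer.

7

X ∩ Y = {3, 6, 7, 9}
X ∪ Y = {1, 3, 4, 5, 6, 7, 8, 9, 11, 12}
Y ∪ (X ∪ Y) = {1, 3, 4, 5, 6, 7, 8, 9, 11, 12}
Y ∩ Z = {6, 7, 8}
(Y ∪ (X ∪ Y)) Δ (Y ∩ Z) = {1, 3, 4, 5, 9, 11, 12}
(X ∩ Y) Δ ((Y ∪ (X ∪ Y)) Δ (Y ∩ Z)) = {1, 4, 5, 6, 7, 11, 12}
|(X ∩ Y) Δ ((Y ∪ (X ∪ Y)) Δ (Y ∩ Z))| = 7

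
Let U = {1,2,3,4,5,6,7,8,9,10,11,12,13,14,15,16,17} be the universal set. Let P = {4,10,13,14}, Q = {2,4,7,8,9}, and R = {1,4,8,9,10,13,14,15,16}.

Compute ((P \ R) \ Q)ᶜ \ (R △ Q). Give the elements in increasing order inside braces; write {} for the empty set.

{3,4,5,6,8,9,11,12,17}

P \ R = {}
(P \ R) \ Q = {}
((P \ R) \ Q)ᶜ = {1,2,3,4,5,6,7,8,9,10,11,12,13,14,15,16,17}
R △ Q = {1,2,7,10,13,14,15,16}
((P \ R) \ Q)ᶜ \ (R △ Q) = {3,4,5,6,8,9,11,12,17}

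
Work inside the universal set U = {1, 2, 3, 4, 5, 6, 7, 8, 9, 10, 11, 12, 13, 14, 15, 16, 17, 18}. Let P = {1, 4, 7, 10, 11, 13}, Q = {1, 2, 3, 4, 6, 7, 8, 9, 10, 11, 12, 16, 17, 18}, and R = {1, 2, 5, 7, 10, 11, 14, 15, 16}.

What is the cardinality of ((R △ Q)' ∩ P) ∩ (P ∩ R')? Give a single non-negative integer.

R △ Q = {3, 4, 5, 6, 8, 9, 12, 14, 15, 17, 18}
(R △ Q)' = {1, 2, 7, 10, 11, 13, 16}
(R △ Q)' ∩ P = {1, 7, 10, 11, 13}
R' = {3, 4, 6, 8, 9, 12, 13, 17, 18}
P ∩ R' = {4, 13}
((R △ Q)' ∩ P) ∩ (P ∩ R') = {13}
|((R △ Q)' ∩ P) ∩ (P ∩ R')| = 1

1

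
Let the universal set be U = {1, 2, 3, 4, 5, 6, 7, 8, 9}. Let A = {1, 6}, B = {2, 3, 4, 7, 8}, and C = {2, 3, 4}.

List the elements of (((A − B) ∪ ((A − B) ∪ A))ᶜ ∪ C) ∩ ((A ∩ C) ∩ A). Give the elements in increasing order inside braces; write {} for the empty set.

A − B = {1, 6}
(A − B) ∪ A = {1, 6}
(A − B) ∪ ((A − B) ∪ A) = {1, 6}
((A − B) ∪ ((A − B) ∪ A))ᶜ = {2, 3, 4, 5, 7, 8, 9}
((A − B) ∪ ((A − B) ∪ A))ᶜ ∪ C = {2, 3, 4, 5, 7, 8, 9}
A ∩ C = {}
(A ∩ C) ∩ A = {}
(((A − B) ∪ ((A − B) ∪ A))ᶜ ∪ C) ∩ ((A ∩ C) ∩ A) = {}

{}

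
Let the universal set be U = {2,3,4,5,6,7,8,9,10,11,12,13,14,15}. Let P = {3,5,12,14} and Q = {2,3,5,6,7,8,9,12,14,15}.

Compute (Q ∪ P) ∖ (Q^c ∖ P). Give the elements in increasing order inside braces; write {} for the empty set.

{2,3,5,6,7,8,9,12,14,15}

Q ∪ P = {2,3,5,6,7,8,9,12,14,15}
Q^c = {4,10,11,13}
Q^c ∖ P = {4,10,11,13}
(Q ∪ P) ∖ (Q^c ∖ P) = {2,3,5,6,7,8,9,12,14,15}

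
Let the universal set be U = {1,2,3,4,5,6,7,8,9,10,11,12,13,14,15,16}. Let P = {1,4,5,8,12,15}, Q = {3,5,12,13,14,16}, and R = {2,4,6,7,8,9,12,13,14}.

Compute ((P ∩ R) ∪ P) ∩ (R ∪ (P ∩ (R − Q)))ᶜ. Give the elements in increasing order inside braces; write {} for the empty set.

P ∩ R = {4,8,12}
(P ∩ R) ∪ P = {1,4,5,8,12,15}
R − Q = {2,4,6,7,8,9}
P ∩ (R − Q) = {4,8}
R ∪ (P ∩ (R − Q)) = {2,4,6,7,8,9,12,13,14}
(R ∪ (P ∩ (R − Q)))ᶜ = {1,3,5,10,11,15,16}
((P ∩ R) ∪ P) ∩ (R ∪ (P ∩ (R − Q)))ᶜ = {1,5,15}

{1,5,15}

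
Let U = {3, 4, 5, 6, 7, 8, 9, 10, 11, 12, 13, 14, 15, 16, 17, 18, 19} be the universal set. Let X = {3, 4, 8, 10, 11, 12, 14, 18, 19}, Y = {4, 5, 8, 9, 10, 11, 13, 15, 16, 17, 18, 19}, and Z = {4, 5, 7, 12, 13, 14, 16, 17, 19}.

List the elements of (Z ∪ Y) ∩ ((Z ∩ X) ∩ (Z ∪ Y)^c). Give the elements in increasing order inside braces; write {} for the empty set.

Z ∪ Y = {4, 5, 7, 8, 9, 10, 11, 12, 13, 14, 15, 16, 17, 18, 19}
Z ∩ X = {4, 12, 14, 19}
(Z ∪ Y)^c = {3, 6}
(Z ∩ X) ∩ (Z ∪ Y)^c = {}
(Z ∪ Y) ∩ ((Z ∩ X) ∩ (Z ∪ Y)^c) = {}

{}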